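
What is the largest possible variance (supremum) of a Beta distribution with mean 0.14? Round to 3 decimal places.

For fixed mean μ the Beta variance is μ(1−μ)/(α+β+1), increasing as α+β decreases.
Its least upper bound (not attained) is μ(1−μ) = 0.14·0.86 = 0.120.

0.120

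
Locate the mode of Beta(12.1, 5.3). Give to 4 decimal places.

0.7208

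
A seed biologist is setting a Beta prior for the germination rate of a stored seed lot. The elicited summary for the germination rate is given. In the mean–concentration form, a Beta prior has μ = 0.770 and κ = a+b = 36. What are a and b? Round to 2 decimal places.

a = 27.72, b = 8.28

Split κ in proportion μ : (1−μ): a = 0.770·36 = 27.72, b = 36 − 27.72 = 8.28.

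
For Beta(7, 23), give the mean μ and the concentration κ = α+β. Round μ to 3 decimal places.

κ = α+β = 7+23 = 30; μ = α/κ = 7/30 = 0.233.

μ = 0.233, κ = 30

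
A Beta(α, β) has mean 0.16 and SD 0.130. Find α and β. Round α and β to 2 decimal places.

Variance = 0.130² = 0.016900. The moment-matching identity α+β = μ(1−μ)/Var − 1 gives
α+β = 0.1344/0.016900 − 1 = 6.9527, so α = μ·6.9527 = 1.11 and β = (1−μ)·6.9527 = 5.84.

α = 1.11, β = 5.84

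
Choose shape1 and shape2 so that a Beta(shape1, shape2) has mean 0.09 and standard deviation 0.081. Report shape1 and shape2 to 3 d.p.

shape1 = 1.033, shape2 = 10.449

Variance = 0.081² = 0.006561. The moment-matching identity shape1+shape2 = μ(1−μ)/Var − 1 gives
shape1+shape2 = 0.0819/0.006561 − 1 = 11.4829, so shape1 = μ·11.4829 = 1.033 and shape2 = (1−μ)·11.4829 = 10.449.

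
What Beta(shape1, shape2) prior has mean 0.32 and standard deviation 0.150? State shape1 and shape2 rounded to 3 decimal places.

σ² = 0.150² = 0.022500.
With s = shape1+shape2, Var = μ(1−μ)/(s+1), so s+1 = (0.32×0.68)/0.022500 = 9.6711 and s = 8.6711.
shape1 = μs = 2.775, shape2 = (1−μ)s = 5.896.

shape1 = 2.775, shape2 = 5.896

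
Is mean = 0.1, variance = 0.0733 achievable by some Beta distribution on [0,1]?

Yes

A Beta with mean μ has variance μ(1−μ)/(α+β+1) < μ(1−μ).
Here μ(1−μ) = 0.1×0.9 = 0.09, and 0.0733 < 0.09.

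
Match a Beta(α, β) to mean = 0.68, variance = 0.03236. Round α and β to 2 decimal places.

α = 3.89, β = 1.83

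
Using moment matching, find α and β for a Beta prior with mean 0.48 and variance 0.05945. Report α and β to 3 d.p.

By moment matching, α+β = μ(1−μ)/σ² − 1 = (0.48·0.52)/0.05945 − 1 = 4.1985 − 1 = 3.1985.
Since α/(α+β) = μ, α = 0.48·3.1985 = 1.535 and β = 0.52·3.1985 = 1.663.

α = 1.535, β = 1.663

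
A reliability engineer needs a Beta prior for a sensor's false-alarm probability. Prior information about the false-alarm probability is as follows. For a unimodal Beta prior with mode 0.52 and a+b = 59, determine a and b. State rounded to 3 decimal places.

Since the density peak of Beta(a,b) is at (a−1)/(a+b−2),
a = 1 + 0.52(59−2) = 30.640 and b = 59 − 30.640 = 28.360.

a = 30.640, b = 28.360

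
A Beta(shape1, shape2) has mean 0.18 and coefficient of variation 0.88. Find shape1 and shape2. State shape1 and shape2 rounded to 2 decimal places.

shape1 = 0.88, shape2 = 4.00

Var = (CV·μ)² = (0.88×0.18)² = 0.025091.
shape1+shape2 = μ(1−μ)/Var − 1 = 0.1476/0.025091 − 1 = 4.8827.
Thus shape1 = 0.18·4.8827 = 0.88 and shape2 = 0.82·4.8827 = 4.00.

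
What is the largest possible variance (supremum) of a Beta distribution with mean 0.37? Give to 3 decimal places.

Var = μ(1−μ)/(α+β+1), which approaches μ(1−μ) as α+β → 0.
So the supremum is μ(1−μ) = 0.37×0.63 = 0.233.

0.233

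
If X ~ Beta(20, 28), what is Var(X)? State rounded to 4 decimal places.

0.0050

μ = 20/48 = 0.416667; Var = μ(1−μ)/(α+β+1) = 0.2430556/49 = 0.0050.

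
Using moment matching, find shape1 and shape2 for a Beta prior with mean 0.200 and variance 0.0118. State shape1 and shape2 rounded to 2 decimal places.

shape1 = 2.51, shape2 = 10.05

Let s = shape1+shape2. The Beta variance is μ(1−μ)/(s+1).
So s+1 = μ(1−μ)/σ² = (0.200×0.800)/0.0118 = 0.160000/0.0118 = 13.5593, giving s = 12.5593.
Then shape1 = μs = 0.200×12.5593 = 2.51 and shape2 = (1−μ)s = 0.800×12.5593 = 10.05.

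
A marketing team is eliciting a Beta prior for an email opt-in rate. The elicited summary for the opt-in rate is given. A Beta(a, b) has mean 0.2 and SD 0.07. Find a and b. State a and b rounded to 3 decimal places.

a = 6.331, b = 25.322

Variance = 0.07² = 0.0049. The moment-matching identity a+b = μ(1−μ)/Var − 1 gives
a+b = 0.16/0.0049 − 1 = 31.6531, so a = μ·31.6531 = 6.331 and b = (1−μ)·31.6531 = 25.322.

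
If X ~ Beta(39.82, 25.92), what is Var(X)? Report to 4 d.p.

μ = 39.82/65.74 = 0.605720; Var = μ(1−μ)/(α+β+1) = 0.2388234/66.74 = 0.0036.

0.0036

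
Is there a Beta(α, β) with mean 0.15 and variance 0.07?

Yes

For any Beta, Var(X) < E[X]·(1−E[X]).
Here μ(1−μ) = 0.15×0.85 = 0.1275, and 0.07 < 0.1275.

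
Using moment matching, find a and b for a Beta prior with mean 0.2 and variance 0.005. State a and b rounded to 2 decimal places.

a = 6.20, b = 24.80

Write ν = a+b; then a = μν and Var = μ(1−μ)/(ν+1).
ν = μ(1−μ)/Var − 1 = 0.16/0.005 − 1 = 31.0000.
a = 0.2·31.0000 = 6.20, b = 0.8·31.0000 = 24.80.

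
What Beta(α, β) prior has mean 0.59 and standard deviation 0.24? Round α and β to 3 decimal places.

α = 1.888, β = 1.312

Variance = 0.24² = 0.0576. The moment-matching identity α+β = μ(1−μ)/Var − 1 gives
α+β = 0.2419/0.0576 − 1 = 3.1997, so α = μ·3.1997 = 1.888 and β = (1−μ)·3.1997 = 1.312.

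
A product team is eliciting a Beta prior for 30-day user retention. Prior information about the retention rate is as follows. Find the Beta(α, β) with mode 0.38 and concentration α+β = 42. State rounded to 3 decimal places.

Mode = (α−1)/(κ−2) with κ = α+β, so α−1 = 0.38·40 = 15.200.
α = 16.200; β = κ − α = 25.800.

α = 16.200, β = 25.800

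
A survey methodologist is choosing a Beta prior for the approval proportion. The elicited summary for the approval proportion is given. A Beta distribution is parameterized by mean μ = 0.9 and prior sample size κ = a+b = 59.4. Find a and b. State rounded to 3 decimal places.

a = μκ = 0.9×59.4 = 53.460 and b = (1−μ)κ = 0.1×59.4 = 5.940.

a = 53.460, b = 5.940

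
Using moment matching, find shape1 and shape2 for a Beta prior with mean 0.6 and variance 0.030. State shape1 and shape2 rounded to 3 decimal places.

shape1 = 4.200, shape2 = 2.800

Write ν = shape1+shape2; then shape1 = μν and Var = μ(1−μ)/(ν+1).
ν = μ(1−μ)/Var − 1 = 0.24/0.030 − 1 = 7.0000.
shape1 = 0.6·7.0000 = 4.200, shape2 = 0.4·7.0000 = 2.800.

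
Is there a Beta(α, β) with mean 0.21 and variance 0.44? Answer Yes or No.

No

A Beta with mean μ has variance μ(1−μ)/(α+β+1) < μ(1−μ).
Here μ(1−μ) = 0.21×0.79 = 0.1659, and 0.44 ≥ 0.1659.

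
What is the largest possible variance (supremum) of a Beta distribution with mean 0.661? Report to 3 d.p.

0.224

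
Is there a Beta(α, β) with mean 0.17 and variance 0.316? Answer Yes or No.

The Beta variance bound is σ² < μ(1−μ).
Here μ(1−μ) = 0.17×0.83 = 0.1411, and 0.316 ≥ 0.1411.

No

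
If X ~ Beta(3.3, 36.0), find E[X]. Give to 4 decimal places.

E[X] = α/(α+β) = 3.3/39.3 = 0.0840.

0.0840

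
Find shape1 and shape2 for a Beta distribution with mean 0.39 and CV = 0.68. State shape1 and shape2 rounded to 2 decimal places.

σ = CV·μ = 0.68×0.39 = 0.26520, so σ² = 0.070331.
s+1 = μ(1−μ)/σ² = 0.2379/0.070331 = 3.3826, so s = shape1+shape2 = 2.3826.
shape1 = μs = 0.93, shape2 = (1−μ)s = 1.45.

shape1 = 0.93, shape2 = 1.45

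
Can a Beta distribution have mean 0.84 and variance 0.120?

Yes

A Beta with mean μ has variance μ(1−μ)/(α+β+1) < μ(1−μ).
Here μ(1−μ) = 0.84×0.16 = 0.1344, and 0.120 < 0.1344.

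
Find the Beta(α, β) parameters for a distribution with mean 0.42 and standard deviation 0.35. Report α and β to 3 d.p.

First σ² = 0.1225. Setting α = μn, β = (1−μ)n with n = α+β,
μ(1−μ)/(n+1) = 0.1225 ⇒ n+1 = 0.2436/0.1225 = 1.9886 ⇒ n = 0.9886.
Hence α = 0.42×0.9886 = 0.415, β = 0.58×0.9886 = 0.573.

α = 0.415, β = 0.573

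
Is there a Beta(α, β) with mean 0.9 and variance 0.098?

The Beta variance bound is σ² < μ(1−μ).
Here μ(1−μ) = 0.9×0.1 = 0.09, and 0.098 ≥ 0.09.

No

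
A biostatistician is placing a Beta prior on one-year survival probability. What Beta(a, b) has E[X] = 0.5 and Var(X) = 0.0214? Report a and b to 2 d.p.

a = 5.34, b = 5.34

Write ν = a+b; then a = μν and Var = μ(1−μ)/(ν+1).
ν = μ(1−μ)/Var − 1 = 0.25/0.0214 − 1 = 10.6822.
a = 0.5·10.6822 = 5.34, b = 0.5·10.6822 = 5.34.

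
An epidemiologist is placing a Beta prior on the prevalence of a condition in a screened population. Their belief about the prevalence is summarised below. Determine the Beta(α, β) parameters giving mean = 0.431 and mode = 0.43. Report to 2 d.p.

α = 60.34, β = 79.66

Let s = α+β. Mean gives α = μs = 0.431s; mode gives (α−1)/(s−2) = 0.43.
Substituting: 0.431s − 1 = 0.43(s−2) = 0.43s − 0.86, so 0.001s = 0.14 and s = 140.0000.
Then α = 0.431×140.0000 = 60.34 and β = s−α = 79.66.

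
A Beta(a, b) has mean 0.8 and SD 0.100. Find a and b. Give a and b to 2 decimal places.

a = 12.00, b = 3.00

First σ² = 0.010000. Setting a = μn, b = (1−μ)n with n = a+b,
μ(1−μ)/(n+1) = 0.010000 ⇒ n+1 = 0.16/0.010000 = 16.0000 ⇒ n = 15.0000.
Hence a = 0.8×15.0000 = 12.00, b = 0.2×15.0000 = 3.00.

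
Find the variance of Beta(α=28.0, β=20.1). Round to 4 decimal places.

0.0050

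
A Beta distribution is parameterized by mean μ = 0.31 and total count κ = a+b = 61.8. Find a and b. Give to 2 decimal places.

a = 19.16, b = 42.64

a = μκ = 0.31×61.8 = 19.16 and b = (1−μ)κ = 0.69×61.8 = 42.64.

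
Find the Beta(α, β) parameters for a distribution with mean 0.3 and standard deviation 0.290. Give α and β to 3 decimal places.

α = 0.449, β = 1.048

σ² = 0.290² = 0.084100.
With s = α+β, Var = μ(1−μ)/(s+1), so s+1 = (0.3×0.7)/0.084100 = 2.4970 and s = 1.4970.
α = μs = 0.449, β = (1−μ)s = 1.048.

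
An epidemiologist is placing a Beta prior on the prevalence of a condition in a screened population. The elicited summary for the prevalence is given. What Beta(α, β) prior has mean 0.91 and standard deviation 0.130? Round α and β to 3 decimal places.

α = 3.500, β = 0.346

Variance = 0.130² = 0.016900. The moment-matching identity α+β = μ(1−μ)/Var − 1 gives
α+β = 0.0819/0.016900 − 1 = 3.8462, so α = μ·3.8462 = 3.500 and β = (1−μ)·3.8462 = 0.346.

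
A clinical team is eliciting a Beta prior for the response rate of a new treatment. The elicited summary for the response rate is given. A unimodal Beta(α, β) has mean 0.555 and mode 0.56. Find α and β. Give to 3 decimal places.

α = 13.320, β = 10.680

With s = α+β: μ = α/s and mode = (α−1)/(s−2). Eliminating α = μs,
μs − 1 = m(s−2) ⇒ s(μ−m) = 1−2m ⇒ s = -0.12/-0.005 = 24.0000.
So α = μs = 13.320, β = (1−μ)s = 10.680.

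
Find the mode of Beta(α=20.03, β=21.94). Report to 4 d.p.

0.4761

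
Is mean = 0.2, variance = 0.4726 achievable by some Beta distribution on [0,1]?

A Beta with mean μ has variance μ(1−μ)/(α+β+1) < μ(1−μ).
Here μ(1−μ) = 0.2×0.8 = 0.16, and 0.4726 ≥ 0.16.

No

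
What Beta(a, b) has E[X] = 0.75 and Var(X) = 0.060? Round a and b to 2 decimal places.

Let s = a+b. The Beta variance is μ(1−μ)/(s+1).
So s+1 = μ(1−μ)/σ² = (0.75×0.25)/0.060 = 0.1875/0.060 = 3.1250, giving s = 2.1250.
Then a = μs = 0.75×2.1250 = 1.59 and b = (1−μ)s = 0.25×2.1250 = 0.53.

a = 1.59, b = 0.53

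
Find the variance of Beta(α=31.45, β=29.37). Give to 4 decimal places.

0.0040

α+β = 60.82 and αβ = 923.6865, so Var = αβ/[(α+β)²(α+β+1)] = 923.6865/228676.655768 = 0.0040.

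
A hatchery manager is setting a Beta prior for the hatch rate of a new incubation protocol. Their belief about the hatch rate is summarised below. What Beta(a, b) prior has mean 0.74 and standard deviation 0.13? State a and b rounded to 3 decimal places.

First σ² = 0.0169. Setting a = μn, b = (1−μ)n with n = a+b,
μ(1−μ)/(n+1) = 0.0169 ⇒ n+1 = 0.1924/0.0169 = 11.3846 ⇒ n = 10.3846.
Hence a = 0.74×10.3846 = 7.685, b = 0.26×10.3846 = 2.700.

a = 7.685, b = 2.700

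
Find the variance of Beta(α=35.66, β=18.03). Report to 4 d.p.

0.0041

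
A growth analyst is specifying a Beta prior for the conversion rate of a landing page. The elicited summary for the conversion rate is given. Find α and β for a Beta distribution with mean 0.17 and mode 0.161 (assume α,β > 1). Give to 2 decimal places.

α = 12.81, β = 62.53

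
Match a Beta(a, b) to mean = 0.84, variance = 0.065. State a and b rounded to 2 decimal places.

a = 0.90, b = 0.17

By moment matching, a+b = μ(1−μ)/σ² − 1 = (0.84·0.16)/0.065 − 1 = 2.0677 − 1 = 1.0677.
Since a/(a+b) = μ, a = 0.84·1.0677 = 0.90 and b = 0.16·1.0677 = 0.17.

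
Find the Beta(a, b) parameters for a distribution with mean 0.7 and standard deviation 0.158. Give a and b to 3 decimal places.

First σ² = 0.024964. Setting a = μn, b = (1−μ)n with n = a+b,
μ(1−μ)/(n+1) = 0.024964 ⇒ n+1 = 0.21/0.024964 = 8.4121 ⇒ n = 7.4121.
Hence a = 0.7×7.4121 = 5.188, b = 0.3×7.4121 = 2.224.

a = 5.188, b = 2.224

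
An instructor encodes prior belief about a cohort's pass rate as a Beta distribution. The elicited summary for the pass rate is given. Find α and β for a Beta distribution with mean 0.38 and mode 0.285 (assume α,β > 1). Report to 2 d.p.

With s = α+β: μ = α/s and mode = (α−1)/(s−2). Eliminating α = μs,
μs − 1 = m(s−2) ⇒ s(μ−m) = 1−2m ⇒ s = 0.430/0.095 = 4.5263.
So α = μs = 1.72, β = (1−μ)s = 2.81.

α = 1.72, β = 2.81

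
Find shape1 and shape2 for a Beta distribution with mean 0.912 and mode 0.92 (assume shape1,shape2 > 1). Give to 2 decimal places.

shape1 = 95.76, shape2 = 9.24

With s = shape1+shape2: μ = shape1/s and mode = (shape1−1)/(s−2). Eliminating shape1 = μs,
μs − 1 = m(s−2) ⇒ s(μ−m) = 1−2m ⇒ s = -0.84/-0.008 = 105.0000.
So shape1 = μs = 95.76, shape2 = (1−μ)s = 9.24.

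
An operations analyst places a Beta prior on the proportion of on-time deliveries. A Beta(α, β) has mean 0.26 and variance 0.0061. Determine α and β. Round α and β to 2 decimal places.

Write ν = α+β; then α = μν and Var = μ(1−μ)/(ν+1).
ν = μ(1−μ)/Var − 1 = 0.1924/0.0061 − 1 = 30.5410.
α = 0.26·30.5410 = 7.94, β = 0.74·30.5410 = 22.60.

α = 7.94, β = 22.60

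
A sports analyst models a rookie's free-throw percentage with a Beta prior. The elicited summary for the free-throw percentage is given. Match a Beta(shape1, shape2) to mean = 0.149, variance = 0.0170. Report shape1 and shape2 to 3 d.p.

By moment matching, shape1+shape2 = μ(1−μ)/σ² − 1 = (0.149·0.851)/0.0170 − 1 = 7.4588 − 1 = 6.4588.
Since shape1/(shape1+shape2) = μ, shape1 = 0.149·6.4588 = 0.962 and shape2 = 0.851·6.4588 = 5.496.

shape1 = 0.962, shape2 = 5.496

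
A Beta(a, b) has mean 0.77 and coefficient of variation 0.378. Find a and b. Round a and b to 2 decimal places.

a = 0.84, b = 0.25

Var = (CV·μ)² = (0.378×0.77)² = 0.084716.
a+b = μ(1−μ)/Var − 1 = 0.1771/0.084716 − 1 = 1.0905.
Thus a = 0.77·1.0905 = 0.84 and b = 0.23·1.0905 = 0.25.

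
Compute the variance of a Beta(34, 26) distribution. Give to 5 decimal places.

Var = αβ/[(α+β)²(α+β+1)] = (34×26)/(60²×61) = 884/219600 = 0.00403.

0.00403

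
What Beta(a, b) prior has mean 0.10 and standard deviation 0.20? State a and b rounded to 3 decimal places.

a = 0.125, b = 1.125

First σ² = 0.0400. Setting a = μn, b = (1−μ)n with n = a+b,
μ(1−μ)/(n+1) = 0.0400 ⇒ n+1 = 0.0900/0.0400 = 2.2500 ⇒ n = 1.2500.
Hence a = 0.10×1.2500 = 0.125, b = 0.90×1.2500 = 1.125.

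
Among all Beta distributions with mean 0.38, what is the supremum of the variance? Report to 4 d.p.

0.2356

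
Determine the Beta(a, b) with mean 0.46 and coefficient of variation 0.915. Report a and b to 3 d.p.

σ = CV·μ = 0.915×0.46 = 0.42090, so σ² = 0.177157.
s+1 = μ(1−μ)/σ² = 0.2484/0.177157 = 1.4021, so s = a+b = 0.4021.
a = μs = 0.185, b = (1−μ)s = 0.217.

a = 0.185, b = 0.217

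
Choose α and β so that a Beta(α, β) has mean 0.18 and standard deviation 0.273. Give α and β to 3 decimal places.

α = 0.176, β = 0.804

Variance = 0.273² = 0.074529. The moment-matching identity α+β = μ(1−μ)/Var − 1 gives
α+β = 0.1476/0.074529 − 1 = 0.9804, so α = μ·0.9804 = 0.176 and β = (1−μ)·0.9804 = 0.804.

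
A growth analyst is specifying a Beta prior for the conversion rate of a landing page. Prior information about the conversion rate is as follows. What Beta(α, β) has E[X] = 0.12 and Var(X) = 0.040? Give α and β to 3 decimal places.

α = 0.197, β = 1.443

Write ν = α+β; then α = μν and Var = μ(1−μ)/(ν+1).
ν = μ(1−μ)/Var − 1 = 0.1056/0.040 − 1 = 1.6400.
α = 0.12·1.6400 = 0.197, β = 0.88·1.6400 = 1.443.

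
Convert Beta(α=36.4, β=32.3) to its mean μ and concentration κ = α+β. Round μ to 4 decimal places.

μ = 0.5298, κ = 68.7

κ = α+β = 36.4+32.3 = 68.7; μ = α/κ = 36.4/68.7 = 0.5298.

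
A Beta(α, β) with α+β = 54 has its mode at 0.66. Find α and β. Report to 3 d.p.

α = 35.320, β = 18.680

Since the density peak of Beta(α,β) is at (α−1)/(α+β−2),
α = 1 + 0.66(54−2) = 35.320 and β = 54 − 35.320 = 18.680.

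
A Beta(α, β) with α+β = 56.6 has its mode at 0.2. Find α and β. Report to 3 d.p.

Mode = (α−1)/(κ−2) with κ = α+β, so α−1 = 0.2·54.6 = 10.920.
α = 11.920; β = κ − α = 44.680.

α = 11.920, β = 44.680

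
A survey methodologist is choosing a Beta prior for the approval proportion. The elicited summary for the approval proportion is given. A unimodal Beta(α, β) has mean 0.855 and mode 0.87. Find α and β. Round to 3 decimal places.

With s = α+β: μ = α/s and mode = (α−1)/(s−2). Eliminating α = μs,
μs − 1 = m(s−2) ⇒ s(μ−m) = 1−2m ⇒ s = -0.74/-0.015 = 49.3333.
So α = μs = 42.180, β = (1−μ)s = 7.153.

α = 42.180, β = 7.153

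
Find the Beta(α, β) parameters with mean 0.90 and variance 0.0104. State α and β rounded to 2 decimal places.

α = 6.89, β = 0.77

By moment matching, α+β = μ(1−μ)/σ² − 1 = (0.90·0.10)/0.0104 − 1 = 8.6538 − 1 = 7.6538.
Since α/(α+β) = μ, α = 0.90·7.6538 = 6.89 and β = 0.10·7.6538 = 0.77.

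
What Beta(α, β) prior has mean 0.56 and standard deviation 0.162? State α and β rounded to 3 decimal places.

First σ² = 0.026244. Setting α = μn, β = (1−μ)n with n = α+β,
μ(1−μ)/(n+1) = 0.026244 ⇒ n+1 = 0.2464/0.026244 = 9.3888 ⇒ n = 8.3888.
Hence α = 0.56×8.3888 = 4.698, β = 0.44×8.3888 = 3.691.

α = 4.698, β = 3.691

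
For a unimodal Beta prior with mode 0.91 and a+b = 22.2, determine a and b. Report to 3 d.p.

a = 19.382, b = 2.818

Since the density peak of Beta(a,b) is at (a−1)/(a+b−2),
a = 1 + 0.91(22.2−2) = 19.382 and b = 22.2 − 19.382 = 2.818.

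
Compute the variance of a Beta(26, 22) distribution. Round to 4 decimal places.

Var = αβ/[(α+β)²(α+β+1)] = (26×22)/(48²×49) = 572/112896 = 0.0051.

0.0051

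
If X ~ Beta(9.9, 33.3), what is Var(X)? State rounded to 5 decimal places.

Var = αβ/[(α+β)²(α+β+1)] = (9.9×33.3)/(43.2²×44.2) = 329.67/82487.808 = 0.00400.

0.00400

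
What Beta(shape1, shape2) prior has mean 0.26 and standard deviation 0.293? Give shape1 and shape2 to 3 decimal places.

σ² = 0.293² = 0.085849.
With s = shape1+shape2, Var = μ(1−μ)/(s+1), so s+1 = (0.26×0.74)/0.085849 = 2.2411 and s = 1.2411.
shape1 = μs = 0.323, shape2 = (1−μ)s = 0.918.

shape1 = 0.323, shape2 = 0.918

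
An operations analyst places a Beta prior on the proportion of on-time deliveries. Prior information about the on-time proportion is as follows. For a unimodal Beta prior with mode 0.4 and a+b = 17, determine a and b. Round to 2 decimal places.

For a,b>1 the mode is (a−1)/(a+b−2), so a = mode·(κ−2)+1 = 0.4×15+1 = 7.00.
And b = (1−mode)·(κ−2)+1 = 0.6×15+1 = 10.00.

a = 7.00, b = 10.00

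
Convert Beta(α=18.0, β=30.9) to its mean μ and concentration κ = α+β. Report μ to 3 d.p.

μ = 0.368, κ = 48.9

κ = α+β = 18.0+30.9 = 48.9; μ = α/κ = 18.0/48.9 = 0.368.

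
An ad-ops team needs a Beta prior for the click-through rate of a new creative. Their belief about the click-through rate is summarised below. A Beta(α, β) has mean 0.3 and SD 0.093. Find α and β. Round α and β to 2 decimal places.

α = 6.98, β = 16.30

First σ² = 0.008649. Setting α = μn, β = (1−μ)n with n = α+β,
μ(1−μ)/(n+1) = 0.008649 ⇒ n+1 = 0.21/0.008649 = 24.2803 ⇒ n = 23.2803.
Hence α = 0.3×23.2803 = 6.98, β = 0.7×23.2803 = 16.30.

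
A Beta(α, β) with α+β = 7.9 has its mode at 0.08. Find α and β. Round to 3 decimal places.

α = 1.472, β = 6.428

Since the density peak of Beta(α,β) is at (α−1)/(α+β−2),
α = 1 + 0.08(7.9−2) = 1.472 and β = 7.9 − 1.472 = 6.428.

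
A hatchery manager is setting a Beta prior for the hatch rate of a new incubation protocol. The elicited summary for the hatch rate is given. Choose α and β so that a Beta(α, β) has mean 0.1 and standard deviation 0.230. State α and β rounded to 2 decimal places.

α = 0.07, β = 0.63

First σ² = 0.052900. Setting α = μn, β = (1−μ)n with n = α+β,
μ(1−μ)/(n+1) = 0.052900 ⇒ n+1 = 0.09/0.052900 = 1.7013 ⇒ n = 0.7013.
Hence α = 0.1×0.7013 = 0.07, β = 0.9×0.7013 = 0.63.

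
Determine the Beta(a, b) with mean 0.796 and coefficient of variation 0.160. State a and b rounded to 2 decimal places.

a = 7.17, b = 1.84

Var = (CV·μ)² = (0.160×0.796)² = 0.016221.
a+b = μ(1−μ)/Var − 1 = 0.162384/0.016221 − 1 = 9.0110.
Thus a = 0.796·9.0110 = 7.17 and b = 0.204·9.0110 = 1.84.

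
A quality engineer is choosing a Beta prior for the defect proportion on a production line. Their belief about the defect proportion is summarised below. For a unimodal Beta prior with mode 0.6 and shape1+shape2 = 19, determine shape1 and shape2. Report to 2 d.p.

Mode = (shape1−1)/(κ−2) with κ = shape1+shape2, so shape1−1 = 0.6·17 = 10.20.
shape1 = 11.20; shape2 = κ − shape1 = 7.80.

shape1 = 11.20, shape2 = 7.80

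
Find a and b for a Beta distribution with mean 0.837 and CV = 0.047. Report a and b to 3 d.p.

a = 72.952, b = 14.207

σ = CV·μ = 0.047×0.837 = 0.03934, so σ² = 0.001548.
s+1 = μ(1−μ)/σ² = 0.136431/0.001548 = 88.1590, so s = a+b = 87.1590.
a = μs = 72.952, b = (1−μ)s = 14.207.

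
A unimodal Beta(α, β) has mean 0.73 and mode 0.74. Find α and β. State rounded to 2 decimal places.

Let s = α+β. Mean gives α = μs = 0.73s; mode gives (α−1)/(s−2) = 0.74.
Substituting: 0.73s − 1 = 0.74(s−2) = 0.74s − 1.48, so -0.01s = -0.48 and s = 48.0000.
Then α = 0.73×48.0000 = 35.04 and β = s−α = 12.96.

α = 35.04, β = 12.96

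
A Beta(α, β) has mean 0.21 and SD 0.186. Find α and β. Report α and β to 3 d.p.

α = 0.797, β = 2.998

σ² = 0.186² = 0.034596.
With s = α+β, Var = μ(1−μ)/(s+1), so s+1 = (0.21×0.79)/0.034596 = 4.7954 and s = 3.7954.
α = μs = 0.797, β = (1−μ)s = 2.998.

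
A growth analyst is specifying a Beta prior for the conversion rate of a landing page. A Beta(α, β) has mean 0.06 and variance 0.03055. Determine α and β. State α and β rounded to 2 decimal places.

α = 0.05, β = 0.80

By moment matching, α+β = μ(1−μ)/σ² − 1 = (0.06·0.94)/0.03055 − 1 = 1.8462 − 1 = 0.8462.
Since α/(α+β) = μ, α = 0.06·0.8462 = 0.05 and β = 0.94·0.8462 = 0.80.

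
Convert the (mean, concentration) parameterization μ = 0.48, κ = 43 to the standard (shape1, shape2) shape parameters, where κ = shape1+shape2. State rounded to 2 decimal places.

shape1 = μκ = 0.48×43 = 20.64 and shape2 = (1−μ)κ = 0.52×43 = 22.36.

shape1 = 20.64, shape2 = 22.36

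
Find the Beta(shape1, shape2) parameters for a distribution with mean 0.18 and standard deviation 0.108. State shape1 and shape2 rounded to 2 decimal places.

shape1 = 2.10, shape2 = 9.56

σ² = 0.108² = 0.011664.
With s = shape1+shape2, Var = μ(1−μ)/(s+1), so s+1 = (0.18×0.82)/0.011664 = 12.6543 and s = 11.6543.
shape1 = μs = 2.10, shape2 = (1−μ)s = 9.56.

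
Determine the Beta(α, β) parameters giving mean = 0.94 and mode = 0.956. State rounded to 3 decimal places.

α = 53.580, β = 3.420

With s = α+β: μ = α/s and mode = (α−1)/(s−2). Eliminating α = μs,
μs − 1 = m(s−2) ⇒ s(μ−m) = 1−2m ⇒ s = -0.912/-0.016 = 57.0000.
So α = μs = 53.580, β = (1−μ)s = 3.420.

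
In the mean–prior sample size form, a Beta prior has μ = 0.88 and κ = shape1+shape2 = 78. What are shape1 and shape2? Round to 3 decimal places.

shape1 = 68.640, shape2 = 9.360

Split κ in proportion μ : (1−μ): shape1 = 0.88·78 = 68.640, shape2 = 78 − 68.640 = 9.360.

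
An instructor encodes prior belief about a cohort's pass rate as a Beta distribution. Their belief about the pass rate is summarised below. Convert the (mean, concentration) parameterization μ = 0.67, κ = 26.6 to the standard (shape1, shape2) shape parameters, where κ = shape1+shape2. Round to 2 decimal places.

shape1 = 17.82, shape2 = 8.78

shape1 = μκ = 0.67×26.6 = 17.82 and shape2 = (1−μ)κ = 0.33×26.6 = 8.78.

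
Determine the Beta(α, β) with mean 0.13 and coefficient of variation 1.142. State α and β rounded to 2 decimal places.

α = 0.54, β = 3.59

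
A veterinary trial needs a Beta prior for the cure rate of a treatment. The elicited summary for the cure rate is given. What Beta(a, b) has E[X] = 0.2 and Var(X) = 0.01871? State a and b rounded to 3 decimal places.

a = 1.510, b = 6.041

Write ν = a+b; then a = μν and Var = μ(1−μ)/(ν+1).
ν = μ(1−μ)/Var − 1 = 0.16/0.01871 − 1 = 7.5516.
a = 0.2·7.5516 = 1.510, b = 0.8·7.5516 = 6.041.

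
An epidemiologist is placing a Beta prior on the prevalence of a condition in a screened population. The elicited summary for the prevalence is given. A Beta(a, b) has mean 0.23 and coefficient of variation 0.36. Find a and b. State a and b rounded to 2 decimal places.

Var = (CV·μ)² = (0.36×0.23)² = 0.006856.
a+b = μ(1−μ)/Var − 1 = 0.1771/0.006856 − 1 = 24.8320.
Thus a = 0.23·24.8320 = 5.71 and b = 0.77·24.8320 = 19.12.

a = 5.71, b = 19.12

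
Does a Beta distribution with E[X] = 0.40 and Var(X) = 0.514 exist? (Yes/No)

For any Beta, Var(X) < E[X]·(1−E[X]).
Here μ(1−μ) = 0.40×0.60 = 0.2400, and 0.514 ≥ 0.2400.

No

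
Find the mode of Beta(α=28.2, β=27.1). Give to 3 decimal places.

0.510

The density x^(α−1)(1−x)^(β−1) is maximised at (α−1)/(α+β−2) = 27.2/53.3 = 0.510.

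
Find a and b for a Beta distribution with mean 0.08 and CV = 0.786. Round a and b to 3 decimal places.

Var = (CV·μ)² = (0.786×0.08)² = 0.003954.
a+b = μ(1−μ)/Var − 1 = 0.0736/0.003954 − 1 = 17.6146.
Thus a = 0.08·17.6146 = 1.409 and b = 0.92·17.6146 = 16.205.

a = 1.409, b = 16.205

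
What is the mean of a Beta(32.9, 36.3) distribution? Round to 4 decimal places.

0.4754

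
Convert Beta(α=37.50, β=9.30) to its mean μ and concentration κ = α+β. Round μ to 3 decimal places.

μ = 0.801, κ = 46.80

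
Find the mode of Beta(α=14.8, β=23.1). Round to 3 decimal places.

0.384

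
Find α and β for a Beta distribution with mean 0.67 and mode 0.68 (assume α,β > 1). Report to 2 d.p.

α = 24.12, β = 11.88

With s = α+β: μ = α/s and mode = (α−1)/(s−2). Eliminating α = μs,
μs − 1 = m(s−2) ⇒ s(μ−m) = 1−2m ⇒ s = -0.36/-0.01 = 36.0000.
So α = μs = 24.12, β = (1−μ)s = 11.88.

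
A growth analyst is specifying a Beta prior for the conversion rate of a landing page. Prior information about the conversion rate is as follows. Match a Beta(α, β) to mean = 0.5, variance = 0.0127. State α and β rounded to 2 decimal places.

α = 9.34, β = 9.34

Write ν = α+β; then α = μν and Var = μ(1−μ)/(ν+1).
ν = μ(1−μ)/Var − 1 = 0.25/0.0127 − 1 = 18.6850.
α = 0.5·18.6850 = 9.34, β = 0.5·18.6850 = 9.34.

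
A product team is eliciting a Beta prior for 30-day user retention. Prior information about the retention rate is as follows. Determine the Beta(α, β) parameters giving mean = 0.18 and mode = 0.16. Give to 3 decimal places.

α = 6.120, β = 27.880

With s = α+β: μ = α/s and mode = (α−1)/(s−2). Eliminating α = μs,
μs − 1 = m(s−2) ⇒ s(μ−m) = 1−2m ⇒ s = 0.68/0.02 = 34.0000.
So α = μs = 6.120, β = (1−μ)s = 27.880.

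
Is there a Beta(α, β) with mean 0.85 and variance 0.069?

Yes

A Beta with mean μ has variance μ(1−μ)/(α+β+1) < μ(1−μ).
Here μ(1−μ) = 0.85×0.15 = 0.1275, and 0.069 < 0.1275.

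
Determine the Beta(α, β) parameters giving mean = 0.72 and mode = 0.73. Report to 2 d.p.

α = 33.12, β = 12.88

With s = α+β: μ = α/s and mode = (α−1)/(s−2). Eliminating α = μs,
μs − 1 = m(s−2) ⇒ s(μ−m) = 1−2m ⇒ s = -0.46/-0.01 = 46.0000.
So α = μs = 33.12, β = (1−μ)s = 12.88.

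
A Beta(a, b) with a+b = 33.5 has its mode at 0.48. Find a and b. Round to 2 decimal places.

a = 16.12, b = 17.38

Mode = (a−1)/(κ−2) with κ = a+b, so a−1 = 0.48·31.5 = 15.12.
a = 16.12; b = κ − a = 17.38.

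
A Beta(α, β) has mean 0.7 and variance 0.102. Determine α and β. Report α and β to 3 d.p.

α = 0.741, β = 0.318

By moment matching, α+β = μ(1−μ)/σ² − 1 = (0.7·0.3)/0.102 − 1 = 2.0588 − 1 = 1.0588.
Since α/(α+β) = μ, α = 0.7·1.0588 = 0.741 and β = 0.3·1.0588 = 0.318.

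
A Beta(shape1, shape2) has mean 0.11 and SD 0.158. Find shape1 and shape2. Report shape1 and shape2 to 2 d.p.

First σ² = 0.024964. Setting shape1 = μn, shape2 = (1−μ)n with n = shape1+shape2,
μ(1−μ)/(n+1) = 0.024964 ⇒ n+1 = 0.0979/0.024964 = 3.9216 ⇒ n = 2.9216.
Hence shape1 = 0.11×2.9216 = 0.32, shape2 = 0.89×2.9216 = 2.60.

shape1 = 0.32, shape2 = 2.60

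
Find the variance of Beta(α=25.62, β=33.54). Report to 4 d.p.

μ = 25.62/59.16 = 0.433063; Var = μ(1−μ)/(α+β+1) = 0.2455194/60.16 = 0.0041.

0.0041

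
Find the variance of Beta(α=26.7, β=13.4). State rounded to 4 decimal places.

α+β = 40.1 and αβ = 357.78, so Var = αβ/[(α+β)²(α+β+1)] = 357.78/66089.211 = 0.0054.

0.0054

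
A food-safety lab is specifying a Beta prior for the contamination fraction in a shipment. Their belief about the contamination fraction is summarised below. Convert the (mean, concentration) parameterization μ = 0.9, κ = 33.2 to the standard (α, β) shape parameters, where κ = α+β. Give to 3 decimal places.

Split κ in proportion μ : (1−μ): α = 0.9·33.2 = 29.880, β = 33.2 − 29.880 = 3.320.

α = 29.880, β = 3.320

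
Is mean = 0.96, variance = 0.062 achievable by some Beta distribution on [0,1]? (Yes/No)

The Beta variance bound is σ² < μ(1−μ).
Here μ(1−μ) = 0.96×0.04 = 0.0384, and 0.062 ≥ 0.0384.

No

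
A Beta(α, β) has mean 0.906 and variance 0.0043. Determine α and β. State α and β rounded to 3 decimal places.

By moment matching, α+β = μ(1−μ)/σ² − 1 = (0.906·0.094)/0.0043 − 1 = 19.8056 − 1 = 18.8056.
Since α/(α+β) = μ, α = 0.906·18.8056 = 17.038 and β = 0.094·18.8056 = 1.768.

α = 17.038, β = 1.768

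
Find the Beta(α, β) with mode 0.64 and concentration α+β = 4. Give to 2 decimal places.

α = 2.28, β = 1.72

Mode = (α−1)/(κ−2) with κ = α+β, so α−1 = 0.64·2 = 1.28.
α = 2.28; β = κ − α = 1.72.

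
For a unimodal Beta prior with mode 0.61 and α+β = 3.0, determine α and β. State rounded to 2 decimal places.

Mode = (α−1)/(κ−2) with κ = α+β, so α−1 = 0.61·1.0 = 0.61.
α = 1.61; β = κ − α = 1.39.

α = 1.61, β = 1.39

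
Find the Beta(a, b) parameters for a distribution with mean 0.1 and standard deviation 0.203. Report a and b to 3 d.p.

a = 0.118, b = 1.066

First σ² = 0.041209. Setting a = μn, b = (1−μ)n with n = a+b,
μ(1−μ)/(n+1) = 0.041209 ⇒ n+1 = 0.09/0.041209 = 2.1840 ⇒ n = 1.1840.
Hence a = 0.1×1.1840 = 0.118, b = 0.9×1.1840 = 1.066.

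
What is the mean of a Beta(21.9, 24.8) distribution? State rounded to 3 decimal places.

E[X] = α/(α+β) = 21.9/46.7 = 0.469.

0.469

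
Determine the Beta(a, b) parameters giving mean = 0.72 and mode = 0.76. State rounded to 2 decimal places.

a = 9.36, b = 3.64

With s = a+b: μ = a/s and mode = (a−1)/(s−2). Eliminating a = μs,
μs − 1 = m(s−2) ⇒ s(μ−m) = 1−2m ⇒ s = -0.52/-0.04 = 13.0000.
So a = μs = 9.36, b = (1−μ)s = 3.64.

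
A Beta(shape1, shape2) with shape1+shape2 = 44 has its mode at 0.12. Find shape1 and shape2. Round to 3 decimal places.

For shape1,shape2>1 the mode is (shape1−1)/(shape1+shape2−2), so shape1 = mode·(κ−2)+1 = 0.12×42+1 = 6.040.
And shape2 = (1−mode)·(κ−2)+1 = 0.88×42+1 = 37.960.

shape1 = 6.040, shape2 = 37.960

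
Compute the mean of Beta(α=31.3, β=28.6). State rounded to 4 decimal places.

0.5225

The Beta mean is α/(α+β) = 31.3/(31.3+28.6) = 0.5225.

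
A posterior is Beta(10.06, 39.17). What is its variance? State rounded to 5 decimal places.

α+β = 49.23 and αβ = 394.0502, so Var = αβ/[(α+β)²(α+β+1)] = 394.0502/121737.071367 = 0.00324.

0.00324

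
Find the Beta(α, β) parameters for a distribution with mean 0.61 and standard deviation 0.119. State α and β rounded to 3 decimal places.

α = 9.638, β = 6.162

First σ² = 0.014161. Setting α = μn, β = (1−μ)n with n = α+β,
μ(1−μ)/(n+1) = 0.014161 ⇒ n+1 = 0.2379/0.014161 = 16.7997 ⇒ n = 15.7997.
Hence α = 0.61×15.7997 = 9.638, β = 0.39×15.7997 = 6.162.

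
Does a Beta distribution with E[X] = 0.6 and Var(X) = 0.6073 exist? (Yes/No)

No

The Beta variance bound is σ² < μ(1−μ).
Here μ(1−μ) = 0.6×0.4 = 0.24, and 0.6073 ≥ 0.24.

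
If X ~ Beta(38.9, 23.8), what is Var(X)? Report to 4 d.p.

0.0037

Var = αβ/[(α+β)²(α+β+1)] = (38.9×23.8)/(62.7²×63.7) = 925.82/250423.173 = 0.0037.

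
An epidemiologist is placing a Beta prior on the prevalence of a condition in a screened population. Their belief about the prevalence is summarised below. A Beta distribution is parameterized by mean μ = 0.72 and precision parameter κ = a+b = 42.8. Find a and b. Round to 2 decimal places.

a = 30.82, b = 11.98

a = μκ = 0.72×42.8 = 30.82 and b = (1−μ)κ = 0.28×42.8 = 11.98.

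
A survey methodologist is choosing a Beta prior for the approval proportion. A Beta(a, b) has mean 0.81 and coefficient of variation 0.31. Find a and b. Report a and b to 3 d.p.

a = 1.167, b = 0.274

σ = CV·μ = 0.31×0.81 = 0.25110, so σ² = 0.063051.
s+1 = μ(1−μ)/σ² = 0.1539/0.063051 = 2.4409, so s = a+b = 1.4409.
a = μs = 1.167, b = (1−μ)s = 0.274.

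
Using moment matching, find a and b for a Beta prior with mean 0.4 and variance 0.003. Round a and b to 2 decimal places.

Let s = a+b. The Beta variance is μ(1−μ)/(s+1).
So s+1 = μ(1−μ)/σ² = (0.4×0.6)/0.003 = 0.24/0.003 = 80.0000, giving s = 79.0000.
Then a = μs = 0.4×79.0000 = 31.60 and b = (1−μ)s = 0.6×79.0000 = 47.40.

a = 31.60, b = 47.40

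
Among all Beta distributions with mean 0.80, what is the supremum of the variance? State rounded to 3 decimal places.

0.160

Var = μ(1−μ)/(α+β+1), which approaches μ(1−μ) as α+β → 0.
So the supremum is μ(1−μ) = 0.80×0.20 = 0.160.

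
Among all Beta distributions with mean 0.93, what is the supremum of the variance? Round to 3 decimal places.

Var = μ(1−μ)/(α+β+1), which approaches μ(1−μ) as α+β → 0.
So the supremum is μ(1−μ) = 0.93×0.07 = 0.065.

0.065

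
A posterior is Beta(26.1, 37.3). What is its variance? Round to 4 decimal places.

0.0038

Var = αβ/[(α+β)²(α+β+1)] = (26.1×37.3)/(63.4²×64.4) = 973.53/258859.664 = 0.0038.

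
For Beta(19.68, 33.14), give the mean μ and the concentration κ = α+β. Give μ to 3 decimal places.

μ = 0.373, κ = 52.82

κ = α+β = 19.68+33.14 = 52.82; μ = α/κ = 19.68/52.82 = 0.373.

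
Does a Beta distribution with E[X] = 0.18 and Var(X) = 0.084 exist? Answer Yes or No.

Yes

A Beta with mean μ has variance μ(1−μ)/(α+β+1) < μ(1−μ).
Here μ(1−μ) = 0.18×0.82 = 0.1476, and 0.084 < 0.1476.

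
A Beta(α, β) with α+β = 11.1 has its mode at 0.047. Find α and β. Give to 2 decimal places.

Since the density peak of Beta(α,β) is at (α−1)/(α+β−2),
α = 1 + 0.047(11.1−2) = 1.43 and β = 11.1 − 1.43 = 9.67.

α = 1.43, β = 9.67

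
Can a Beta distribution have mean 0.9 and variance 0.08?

For any Beta, Var(X) < E[X]·(1−E[X]).
Here μ(1−μ) = 0.9×0.1 = 0.09, and 0.08 < 0.09.

Yes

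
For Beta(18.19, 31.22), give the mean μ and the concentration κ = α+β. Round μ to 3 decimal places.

μ = 0.368, κ = 49.41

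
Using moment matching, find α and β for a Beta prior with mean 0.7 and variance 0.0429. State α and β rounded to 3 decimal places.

α = 2.727, β = 1.169

Let s = α+β. The Beta variance is μ(1−μ)/(s+1).
So s+1 = μ(1−μ)/σ² = (0.7×0.3)/0.0429 = 0.21/0.0429 = 4.8951, giving s = 3.8951.
Then α = μs = 0.7×3.8951 = 2.727 and β = (1−μ)s = 0.3×3.8951 = 1.169.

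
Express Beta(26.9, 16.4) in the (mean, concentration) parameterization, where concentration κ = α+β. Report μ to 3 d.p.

κ = α+β = 26.9+16.4 = 43.3; μ = α/κ = 26.9/43.3 = 0.621.

μ = 0.621, κ = 43.3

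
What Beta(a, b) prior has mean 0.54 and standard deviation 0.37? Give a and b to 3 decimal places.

a = 0.440, b = 0.375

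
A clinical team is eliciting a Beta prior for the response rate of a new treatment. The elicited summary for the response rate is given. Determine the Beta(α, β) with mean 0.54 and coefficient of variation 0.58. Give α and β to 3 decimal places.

α = 0.827, β = 0.705

σ = CV·μ = 0.58×0.54 = 0.31320, so σ² = 0.098094.
s+1 = μ(1−μ)/σ² = 0.2484/0.098094 = 2.5323, so s = α+β = 1.5323.
α = μs = 0.827, β = (1−μ)s = 0.705.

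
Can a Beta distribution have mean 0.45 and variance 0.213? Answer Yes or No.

Yes

The Beta variance bound is σ² < μ(1−μ).
Here μ(1−μ) = 0.45×0.55 = 0.2475, and 0.213 < 0.2475.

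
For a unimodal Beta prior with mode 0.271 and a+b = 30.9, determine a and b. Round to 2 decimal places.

Mode = (a−1)/(κ−2) with κ = a+b, so a−1 = 0.271·28.9 = 7.83.
a = 8.83; b = κ − a = 22.07.

a = 8.83, b = 22.07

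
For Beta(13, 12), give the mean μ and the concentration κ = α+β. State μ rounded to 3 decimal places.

κ = α+β = 13+12 = 25; μ = α/κ = 13/25 = 0.520.

μ = 0.520, κ = 25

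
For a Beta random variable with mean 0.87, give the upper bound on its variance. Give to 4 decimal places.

For fixed mean μ the Beta variance is μ(1−μ)/(α+β+1), increasing as α+β decreases.
Its least upper bound (not attained) is μ(1−μ) = 0.87·0.13 = 0.1131.

0.1131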